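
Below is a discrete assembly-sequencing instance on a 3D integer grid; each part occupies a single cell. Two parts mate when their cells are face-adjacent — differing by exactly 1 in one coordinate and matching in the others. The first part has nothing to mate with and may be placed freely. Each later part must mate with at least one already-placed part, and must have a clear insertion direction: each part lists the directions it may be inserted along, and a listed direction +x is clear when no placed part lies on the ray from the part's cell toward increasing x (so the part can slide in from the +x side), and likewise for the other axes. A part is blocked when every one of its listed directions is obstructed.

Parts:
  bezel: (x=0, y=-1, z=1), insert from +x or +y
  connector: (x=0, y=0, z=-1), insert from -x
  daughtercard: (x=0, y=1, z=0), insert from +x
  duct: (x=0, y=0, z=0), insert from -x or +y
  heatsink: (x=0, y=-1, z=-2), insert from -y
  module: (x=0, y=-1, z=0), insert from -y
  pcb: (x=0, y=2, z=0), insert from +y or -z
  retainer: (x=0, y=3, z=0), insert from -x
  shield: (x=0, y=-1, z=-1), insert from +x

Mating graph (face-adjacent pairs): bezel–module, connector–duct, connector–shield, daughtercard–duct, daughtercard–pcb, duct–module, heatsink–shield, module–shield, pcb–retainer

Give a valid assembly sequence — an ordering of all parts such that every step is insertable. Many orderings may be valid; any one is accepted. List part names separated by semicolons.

retainer; pcb; daughtercard; duct; connector; shield; module; bezel; heatsink

1. retainer@(0, 3, 0) [-x clear] — {retainer}
2. pcb@(0, 2, 0) [-z clear] — {pcb, retainer}
3. daughtercard@(0, 1, 0) [+x clear] — {daughtercard, pcb, retainer}
4. duct@(0, 0, 0) [-x clear] — {daughtercard, duct, pcb, retainer}
5. connector@(0, 0, -1) [-x clear] — {connector, daughtercard, duct, pcb, retainer}
6. shield@(0, -1, -1) [+x clear] — {connector, daughtercard, duct, pcb, retainer, shield}
7. module@(0, -1, 0) [-y clear] — {connector, daughtercard, duct, module, pcb, retainer, shield}
8. bezel@(0, -1, 1) [+x clear] — {bezel, connector, daughtercard, duct, module, pcb, retainer, shield}
9. heatsink@(0, -1, -2) [-y clear] — {bezel, connector, daughtercard, duct, heatsink, module, pcb, retainer, shield}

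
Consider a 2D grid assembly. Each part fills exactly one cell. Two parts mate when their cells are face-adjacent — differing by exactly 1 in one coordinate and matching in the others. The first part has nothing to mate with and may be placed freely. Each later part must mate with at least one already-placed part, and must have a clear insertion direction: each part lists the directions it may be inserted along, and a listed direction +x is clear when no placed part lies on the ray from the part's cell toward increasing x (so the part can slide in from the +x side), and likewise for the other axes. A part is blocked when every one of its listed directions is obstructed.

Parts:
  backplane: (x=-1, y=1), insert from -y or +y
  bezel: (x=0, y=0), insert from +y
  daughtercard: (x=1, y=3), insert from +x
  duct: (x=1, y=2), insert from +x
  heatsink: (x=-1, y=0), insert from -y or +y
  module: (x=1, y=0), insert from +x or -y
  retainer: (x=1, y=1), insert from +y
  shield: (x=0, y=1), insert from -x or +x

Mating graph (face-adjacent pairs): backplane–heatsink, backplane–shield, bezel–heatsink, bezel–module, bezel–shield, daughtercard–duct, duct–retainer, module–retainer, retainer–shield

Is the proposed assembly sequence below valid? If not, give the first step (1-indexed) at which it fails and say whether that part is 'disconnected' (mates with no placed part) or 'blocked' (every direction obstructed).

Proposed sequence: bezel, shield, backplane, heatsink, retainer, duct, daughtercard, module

Valid

1. bezel@(0, 0) [+y clear] — {bezel}
2. shield@(0, 1) [-x clear] — {bezel, shield}
3. backplane@(-1, 1) [-y clear] — {backplane, bezel, shield}
4. heatsink@(-1, 0) [-y clear] — {backplane, bezel, heatsink, shield}
5. retainer@(1, 1) [+y clear] — {backplane, bezel, heatsink, retainer, shield}
6. duct@(1, 2) [+x clear] — {backplane, bezel, duct, heatsink, retainer, shield}
7. daughtercard@(1, 3) [+x clear] — {backplane, bezel, daughtercard, duct, heatsink, retainer, shield}
8. module@(1, 0) [+x clear] — {backplane, bezel, daughtercard, duct, heatsink, module, retainer, shield}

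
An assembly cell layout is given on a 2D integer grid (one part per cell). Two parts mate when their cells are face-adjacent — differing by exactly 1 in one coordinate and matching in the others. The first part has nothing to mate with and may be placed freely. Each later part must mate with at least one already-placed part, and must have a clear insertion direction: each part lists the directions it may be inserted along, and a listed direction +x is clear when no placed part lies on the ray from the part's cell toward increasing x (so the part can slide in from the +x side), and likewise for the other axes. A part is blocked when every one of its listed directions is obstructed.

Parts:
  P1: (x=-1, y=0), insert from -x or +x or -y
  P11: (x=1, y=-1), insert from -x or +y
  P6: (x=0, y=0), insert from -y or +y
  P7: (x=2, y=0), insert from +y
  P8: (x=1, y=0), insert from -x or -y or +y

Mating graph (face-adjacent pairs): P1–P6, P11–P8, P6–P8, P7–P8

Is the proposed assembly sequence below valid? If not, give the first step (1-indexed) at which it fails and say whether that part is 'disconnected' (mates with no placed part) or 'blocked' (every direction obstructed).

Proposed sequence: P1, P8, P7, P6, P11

1. P1@(-1, 0) [-x clear] — {P1}
2. P8@(1, 0) — no placed neighbour ⇒ disconnected

Invalid at step 2 (disconnected)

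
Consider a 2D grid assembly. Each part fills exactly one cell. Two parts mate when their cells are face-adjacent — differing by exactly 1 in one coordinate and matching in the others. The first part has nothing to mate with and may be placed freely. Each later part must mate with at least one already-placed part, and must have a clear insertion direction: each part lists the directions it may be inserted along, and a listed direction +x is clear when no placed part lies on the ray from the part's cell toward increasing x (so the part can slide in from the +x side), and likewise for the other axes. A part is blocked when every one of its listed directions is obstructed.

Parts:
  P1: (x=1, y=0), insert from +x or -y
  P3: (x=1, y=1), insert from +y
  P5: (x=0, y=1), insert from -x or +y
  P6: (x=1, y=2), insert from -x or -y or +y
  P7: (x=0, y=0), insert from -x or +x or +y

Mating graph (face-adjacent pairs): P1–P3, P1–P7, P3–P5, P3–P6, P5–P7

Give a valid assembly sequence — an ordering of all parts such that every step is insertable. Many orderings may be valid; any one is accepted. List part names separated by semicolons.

P7; P5; P1; P3; P6

1. P7@(0, 0) [-x clear] — {P7}
2. P5@(0, 1) [-x clear] — {P5, P7}
3. P1@(1, 0) [+x clear] — {P1, P5, P7}
4. P3@(1, 1) [+y clear] — {P1, P3, P5, P7}
5. P6@(1, 2) [-x clear] — {P1, P3, P5, P6, P7}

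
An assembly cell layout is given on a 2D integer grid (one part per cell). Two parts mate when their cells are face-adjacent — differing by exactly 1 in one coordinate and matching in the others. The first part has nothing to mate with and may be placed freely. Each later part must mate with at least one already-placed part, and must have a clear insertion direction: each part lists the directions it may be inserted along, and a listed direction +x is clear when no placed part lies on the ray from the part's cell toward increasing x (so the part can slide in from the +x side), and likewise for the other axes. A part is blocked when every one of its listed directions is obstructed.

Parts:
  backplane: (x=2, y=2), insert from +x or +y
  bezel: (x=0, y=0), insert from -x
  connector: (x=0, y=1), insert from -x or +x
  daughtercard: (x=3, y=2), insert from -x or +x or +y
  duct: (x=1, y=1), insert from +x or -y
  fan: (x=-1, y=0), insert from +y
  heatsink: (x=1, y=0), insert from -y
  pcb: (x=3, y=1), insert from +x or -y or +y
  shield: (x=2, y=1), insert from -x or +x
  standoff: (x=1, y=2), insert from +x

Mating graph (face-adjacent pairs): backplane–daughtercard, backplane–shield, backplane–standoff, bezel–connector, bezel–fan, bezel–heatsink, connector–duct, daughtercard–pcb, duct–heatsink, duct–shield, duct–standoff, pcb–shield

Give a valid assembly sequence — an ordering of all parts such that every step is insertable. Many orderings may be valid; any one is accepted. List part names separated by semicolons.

1. standoff@(1, 2) [+x clear] — {standoff}
2. duct@(1, 1) [+x clear] — {duct, standoff}
3. connector@(0, 1) [-x clear] — {connector, duct, standoff}
4. shield@(2, 1) [+x clear] — {connector, duct, shield, standoff}
5. backplane@(2, 2) [+x clear] — {backplane, connector, duct, shield, standoff}
6. pcb@(3, 1) [+x clear] — {backplane, connector, duct, pcb, shield, standoff}
7. heatsink@(1, 0) [-y clear] — {backplane, connector, duct, heatsink, pcb, shield, standoff}
8. daughtercard@(3, 2) [+x clear] — {backplane, connector, daughtercard, duct, heatsink, pcb, shield, standoff}
9. bezel@(0, 0) [-x clear] — {backplane, bezel, connector, daughtercard, duct, heatsink, pcb, shield, standoff}
10. fan@(-1, 0) [+y clear] — {backplane, bezel, connector, daughtercard, duct, fan, heatsink, pcb, shield, standoff}

standoff; duct; connector; shield; backplane; pcb; heatsink; daughtercard; bezel; fan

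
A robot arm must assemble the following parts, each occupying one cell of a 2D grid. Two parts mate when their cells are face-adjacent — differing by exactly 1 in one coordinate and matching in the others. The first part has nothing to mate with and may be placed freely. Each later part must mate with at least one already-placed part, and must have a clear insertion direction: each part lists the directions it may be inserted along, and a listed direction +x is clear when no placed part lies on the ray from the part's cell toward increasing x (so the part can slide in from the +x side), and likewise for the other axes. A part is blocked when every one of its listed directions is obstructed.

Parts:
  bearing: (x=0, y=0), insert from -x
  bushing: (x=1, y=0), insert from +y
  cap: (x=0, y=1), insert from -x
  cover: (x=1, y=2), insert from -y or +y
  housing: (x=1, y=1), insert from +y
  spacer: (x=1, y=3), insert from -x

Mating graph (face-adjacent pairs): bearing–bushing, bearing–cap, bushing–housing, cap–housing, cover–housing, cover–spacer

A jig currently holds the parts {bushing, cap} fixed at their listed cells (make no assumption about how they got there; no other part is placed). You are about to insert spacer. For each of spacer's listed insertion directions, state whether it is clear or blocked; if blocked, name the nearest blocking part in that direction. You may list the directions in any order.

-x: clear

-x: ray from spacer(1, 3) has no placed part ⇒ clear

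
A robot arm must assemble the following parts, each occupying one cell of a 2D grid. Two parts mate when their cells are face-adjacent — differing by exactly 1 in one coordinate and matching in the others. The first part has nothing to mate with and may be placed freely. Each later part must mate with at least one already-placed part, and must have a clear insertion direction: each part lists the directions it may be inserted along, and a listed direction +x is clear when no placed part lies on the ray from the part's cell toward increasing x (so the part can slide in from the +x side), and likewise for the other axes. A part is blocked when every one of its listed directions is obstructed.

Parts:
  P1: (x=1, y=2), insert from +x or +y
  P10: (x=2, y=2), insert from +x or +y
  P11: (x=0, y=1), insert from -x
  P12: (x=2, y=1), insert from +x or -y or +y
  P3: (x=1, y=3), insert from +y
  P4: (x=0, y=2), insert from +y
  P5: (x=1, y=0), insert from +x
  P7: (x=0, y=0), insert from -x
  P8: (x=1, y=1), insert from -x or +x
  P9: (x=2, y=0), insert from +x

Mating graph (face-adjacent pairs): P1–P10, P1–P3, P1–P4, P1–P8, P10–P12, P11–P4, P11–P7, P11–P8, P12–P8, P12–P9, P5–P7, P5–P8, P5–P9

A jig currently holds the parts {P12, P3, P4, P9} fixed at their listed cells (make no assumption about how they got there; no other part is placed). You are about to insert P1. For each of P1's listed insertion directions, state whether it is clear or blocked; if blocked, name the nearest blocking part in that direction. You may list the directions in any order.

+x: clear; +y: blocked by P3

+x: ray from P1(1, 2) has no placed part ⇒ clear
+y: nearest on ray is P3@(1, 3) ⇒ blocked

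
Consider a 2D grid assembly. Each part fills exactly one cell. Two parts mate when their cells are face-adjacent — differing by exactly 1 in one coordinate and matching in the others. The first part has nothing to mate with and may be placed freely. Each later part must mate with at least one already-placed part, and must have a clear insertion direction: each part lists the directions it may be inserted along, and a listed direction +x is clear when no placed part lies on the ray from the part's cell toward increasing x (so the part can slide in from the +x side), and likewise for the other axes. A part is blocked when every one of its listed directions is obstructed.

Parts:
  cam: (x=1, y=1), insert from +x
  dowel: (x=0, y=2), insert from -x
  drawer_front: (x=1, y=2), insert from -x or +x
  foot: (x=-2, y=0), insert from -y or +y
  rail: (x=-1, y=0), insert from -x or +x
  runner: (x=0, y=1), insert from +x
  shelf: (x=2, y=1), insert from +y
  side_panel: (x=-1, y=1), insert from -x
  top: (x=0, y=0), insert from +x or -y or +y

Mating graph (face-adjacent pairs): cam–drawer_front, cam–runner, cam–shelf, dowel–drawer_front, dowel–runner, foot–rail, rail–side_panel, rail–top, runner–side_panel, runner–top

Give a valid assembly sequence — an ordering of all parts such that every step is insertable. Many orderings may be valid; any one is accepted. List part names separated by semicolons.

rail; side_panel; runner; dowel; drawer_front; cam; foot; top; shelf

1. rail@(-1, 0) [-x clear] — {rail}
2. side_panel@(-1, 1) [-x clear] — {rail, side_panel}
3. runner@(0, 1) [+x clear] — {rail, runner, side_panel}
4. dowel@(0, 2) [-x clear] — {dowel, rail, runner, side_panel}
5. drawer_front@(1, 2) [+x clear] — {dowel, drawer_front, rail, runner, side_panel}
6. cam@(1, 1) [+x clear] — {cam, dowel, drawer_front, rail, runner, side_panel}
7. foot@(-2, 0) [-y clear] — {cam, dowel, drawer_front, foot, rail, runner, side_panel}
8. top@(0, 0) [+x clear] — {cam, dowel, drawer_front, foot, rail, runner, side_panel, top}
9. shelf@(2, 1) [+y clear] — {cam, dowel, drawer_front, foot, rail, runner, shelf, side_panel, top}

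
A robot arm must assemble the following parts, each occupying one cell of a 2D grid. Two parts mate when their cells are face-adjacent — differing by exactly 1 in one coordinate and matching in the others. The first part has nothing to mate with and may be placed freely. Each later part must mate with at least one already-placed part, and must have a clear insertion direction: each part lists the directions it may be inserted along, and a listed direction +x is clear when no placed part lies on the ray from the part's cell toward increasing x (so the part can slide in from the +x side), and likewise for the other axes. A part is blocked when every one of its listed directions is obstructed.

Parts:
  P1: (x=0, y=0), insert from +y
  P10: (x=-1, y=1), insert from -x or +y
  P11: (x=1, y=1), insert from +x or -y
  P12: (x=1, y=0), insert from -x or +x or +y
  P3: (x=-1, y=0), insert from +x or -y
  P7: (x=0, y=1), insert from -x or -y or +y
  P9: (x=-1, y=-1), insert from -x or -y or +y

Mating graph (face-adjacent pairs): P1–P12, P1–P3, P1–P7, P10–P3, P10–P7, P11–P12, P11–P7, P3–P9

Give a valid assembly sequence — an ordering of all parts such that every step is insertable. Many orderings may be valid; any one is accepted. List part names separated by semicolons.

P11; P12; P1; P7; P3; P9; P10

1. P11@(1, 1) [+x clear] — {P11}
2. P12@(1, 0) [-x clear] — {P11, P12}
3. P1@(0, 0) [+y clear] — {P1, P11, P12}
4. P7@(0, 1) [-x clear] — {P1, P11, P12, P7}
5. P3@(-1, 0) [-y clear] — {P1, P11, P12, P3, P7}
6. P9@(-1, -1) [-x clear] — {P1, P11, P12, P3, P7, P9}
7. P10@(-1, 1) [-x clear] — {P1, P10, P11, P12, P3, P7, P9}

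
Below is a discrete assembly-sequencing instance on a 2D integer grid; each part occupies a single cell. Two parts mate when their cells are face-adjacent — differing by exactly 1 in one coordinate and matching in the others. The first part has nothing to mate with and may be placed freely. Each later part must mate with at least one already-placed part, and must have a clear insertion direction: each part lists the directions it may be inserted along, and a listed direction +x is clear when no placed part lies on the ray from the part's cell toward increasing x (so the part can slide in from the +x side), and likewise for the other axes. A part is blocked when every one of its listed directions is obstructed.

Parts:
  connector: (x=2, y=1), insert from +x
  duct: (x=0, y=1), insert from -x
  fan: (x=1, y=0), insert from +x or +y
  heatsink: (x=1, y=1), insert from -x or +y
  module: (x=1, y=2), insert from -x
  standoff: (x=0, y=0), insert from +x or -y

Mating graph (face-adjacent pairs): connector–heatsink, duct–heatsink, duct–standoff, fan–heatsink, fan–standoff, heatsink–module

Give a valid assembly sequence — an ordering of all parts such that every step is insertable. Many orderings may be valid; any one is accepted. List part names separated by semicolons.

1. connector@(2, 1) [+x clear] — {connector}
2. heatsink@(1, 1) [-x clear] — {connector, heatsink}
3. module@(1, 2) [-x clear] — {connector, heatsink, module}
4. fan@(1, 0) [+x clear] — {connector, fan, heatsink, module}
5. standoff@(0, 0) [-y clear] — {connector, fan, heatsink, module, standoff}
6. duct@(0, 1) [-x clear] — {connector, duct, fan, heatsink, module, standoff}

connector; heatsink; module; fan; standoff; duct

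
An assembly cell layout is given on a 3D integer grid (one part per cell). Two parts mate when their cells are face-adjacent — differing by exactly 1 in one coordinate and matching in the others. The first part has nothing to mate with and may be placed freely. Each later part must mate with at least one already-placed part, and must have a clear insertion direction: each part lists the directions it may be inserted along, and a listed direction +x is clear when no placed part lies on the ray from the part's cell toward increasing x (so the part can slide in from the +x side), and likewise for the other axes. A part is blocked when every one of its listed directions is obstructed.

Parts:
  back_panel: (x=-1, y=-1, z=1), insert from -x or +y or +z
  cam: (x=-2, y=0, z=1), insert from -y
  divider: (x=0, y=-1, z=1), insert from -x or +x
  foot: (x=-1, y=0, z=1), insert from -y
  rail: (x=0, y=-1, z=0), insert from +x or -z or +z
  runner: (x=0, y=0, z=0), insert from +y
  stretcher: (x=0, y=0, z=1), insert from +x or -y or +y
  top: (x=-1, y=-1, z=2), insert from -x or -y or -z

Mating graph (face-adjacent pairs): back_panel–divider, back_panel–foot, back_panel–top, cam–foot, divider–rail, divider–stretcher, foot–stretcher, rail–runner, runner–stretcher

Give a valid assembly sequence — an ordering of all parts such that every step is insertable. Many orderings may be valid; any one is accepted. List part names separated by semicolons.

runner; rail; stretcher; foot; divider; cam; back_panel; top

1. runner@(0, 0, 0) [+y clear] — {runner}
2. rail@(0, -1, 0) [+x clear] — {rail, runner}
3. stretcher@(0, 0, 1) [+x clear] — {rail, runner, stretcher}
4. foot@(-1, 0, 1) [-y clear] — {foot, rail, runner, stretcher}
5. divider@(0, -1, 1) [-x clear] — {divider, foot, rail, runner, stretcher}
6. cam@(-2, 0, 1) [-y clear] — {cam, divider, foot, rail, runner, stretcher}
7. back_panel@(-1, -1, 1) [-x clear] — {back_panel, cam, divider, foot, rail, runner, stretcher}
8. top@(-1, -1, 2) [-x clear] — {back_panel, cam, divider, foot, rail, runner, stretcher, top}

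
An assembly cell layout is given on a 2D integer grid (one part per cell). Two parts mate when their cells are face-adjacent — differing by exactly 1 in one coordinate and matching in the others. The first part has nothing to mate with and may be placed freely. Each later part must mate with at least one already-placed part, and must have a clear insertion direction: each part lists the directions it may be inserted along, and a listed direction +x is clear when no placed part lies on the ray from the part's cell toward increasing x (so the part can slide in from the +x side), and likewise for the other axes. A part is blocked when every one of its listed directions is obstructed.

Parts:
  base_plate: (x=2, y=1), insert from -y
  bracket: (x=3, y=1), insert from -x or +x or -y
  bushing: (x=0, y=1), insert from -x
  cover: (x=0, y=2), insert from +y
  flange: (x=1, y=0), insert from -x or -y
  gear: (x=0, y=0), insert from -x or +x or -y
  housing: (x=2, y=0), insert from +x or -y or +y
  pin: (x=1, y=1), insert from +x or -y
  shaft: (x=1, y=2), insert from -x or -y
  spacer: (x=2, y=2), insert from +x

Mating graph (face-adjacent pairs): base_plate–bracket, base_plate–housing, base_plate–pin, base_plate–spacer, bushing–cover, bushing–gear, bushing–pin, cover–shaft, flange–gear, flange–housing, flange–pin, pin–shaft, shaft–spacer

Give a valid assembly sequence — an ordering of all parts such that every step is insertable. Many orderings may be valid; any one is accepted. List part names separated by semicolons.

shaft; cover; bushing; spacer; base_plate; housing; bracket; gear; pin; flange

1. shaft@(1, 2) [-x clear] — {shaft}
2. cover@(0, 2) [+y clear] — {cover, shaft}
3. bushing@(0, 1) [-x clear] — {bushing, cover, shaft}
4. spacer@(2, 2) [+x clear] — {bushing, cover, shaft, spacer}
5. base_plate@(2, 1) [-y clear] — {base_plate, bushing, cover, shaft, spacer}
6. housing@(2, 0) [+x clear] — {base_plate, bushing, cover, housing, shaft, spacer}
7. bracket@(3, 1) [+x clear] — {base_plate, bracket, bushing, cover, housing, shaft, spacer}
8. gear@(0, 0) [-x clear] — {base_plate, bracket, bushing, cover, gear, housing, shaft, spacer}
9. pin@(1, 1) [-y clear] — {base_plate, bracket, bushing, cover, gear, housing, pin, shaft, spacer}
10. flange@(1, 0) [-y clear] — {base_plate, bracket, bushing, cover, flange, gear, housing, pin, shaft, spacer}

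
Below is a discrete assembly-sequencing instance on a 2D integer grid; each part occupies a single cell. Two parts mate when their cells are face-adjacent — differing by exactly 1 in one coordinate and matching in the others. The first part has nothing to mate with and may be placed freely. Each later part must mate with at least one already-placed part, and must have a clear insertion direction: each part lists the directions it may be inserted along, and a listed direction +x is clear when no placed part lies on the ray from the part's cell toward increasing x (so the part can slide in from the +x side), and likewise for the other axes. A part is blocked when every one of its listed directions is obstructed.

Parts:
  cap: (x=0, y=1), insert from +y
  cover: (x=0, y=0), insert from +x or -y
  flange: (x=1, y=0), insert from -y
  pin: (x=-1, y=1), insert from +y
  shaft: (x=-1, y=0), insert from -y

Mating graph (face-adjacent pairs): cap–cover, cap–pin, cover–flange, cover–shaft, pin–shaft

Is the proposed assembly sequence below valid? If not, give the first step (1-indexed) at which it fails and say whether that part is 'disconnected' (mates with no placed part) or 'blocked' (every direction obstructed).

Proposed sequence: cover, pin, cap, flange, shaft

Invalid at step 2 (disconnected)

1. cover@(0, 0) [+x clear] — {cover}
2. pin@(-1, 1) — no placed neighbour ⇒ disconnected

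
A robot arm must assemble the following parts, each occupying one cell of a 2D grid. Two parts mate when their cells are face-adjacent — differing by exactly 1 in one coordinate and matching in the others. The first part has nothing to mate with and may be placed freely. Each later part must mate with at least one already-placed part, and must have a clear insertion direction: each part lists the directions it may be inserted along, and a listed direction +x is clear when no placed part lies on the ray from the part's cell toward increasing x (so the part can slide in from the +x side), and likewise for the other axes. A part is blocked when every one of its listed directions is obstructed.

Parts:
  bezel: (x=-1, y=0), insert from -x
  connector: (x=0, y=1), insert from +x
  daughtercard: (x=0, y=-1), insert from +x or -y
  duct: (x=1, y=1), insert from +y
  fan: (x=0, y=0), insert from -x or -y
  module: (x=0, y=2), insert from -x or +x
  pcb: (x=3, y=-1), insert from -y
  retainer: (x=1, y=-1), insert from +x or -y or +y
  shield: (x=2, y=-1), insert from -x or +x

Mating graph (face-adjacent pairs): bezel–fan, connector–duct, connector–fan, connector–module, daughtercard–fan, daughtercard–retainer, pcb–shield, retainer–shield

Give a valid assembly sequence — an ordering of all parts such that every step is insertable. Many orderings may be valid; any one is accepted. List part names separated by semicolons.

1. connector@(0, 1) [+x clear] — {connector}
2. fan@(0, 0) [-x clear] — {connector, fan}
3. daughtercard@(0, -1) [+x clear] — {connector, daughtercard, fan}
4. retainer@(1, -1) [+x clear] — {connector, daughtercard, fan, retainer}
5. shield@(2, -1) [+x clear] — {connector, daughtercard, fan, retainer, shield}
6. pcb@(3, -1) [-y clear] — {connector, daughtercard, fan, pcb, retainer, shield}
7. duct@(1, 1) [+y clear] — {connector, daughtercard, duct, fan, pcb, retainer, shield}
8. bezel@(-1, 0) [-x clear] — {bezel, connector, daughtercard, duct, fan, pcb, retainer, shield}
9. module@(0, 2) [-x clear] — {bezel, connector, daughtercard, duct, fan, module, pcb, retainer, shield}

connector; fan; daughtercard; retainer; shield; pcb; duct; bezel; module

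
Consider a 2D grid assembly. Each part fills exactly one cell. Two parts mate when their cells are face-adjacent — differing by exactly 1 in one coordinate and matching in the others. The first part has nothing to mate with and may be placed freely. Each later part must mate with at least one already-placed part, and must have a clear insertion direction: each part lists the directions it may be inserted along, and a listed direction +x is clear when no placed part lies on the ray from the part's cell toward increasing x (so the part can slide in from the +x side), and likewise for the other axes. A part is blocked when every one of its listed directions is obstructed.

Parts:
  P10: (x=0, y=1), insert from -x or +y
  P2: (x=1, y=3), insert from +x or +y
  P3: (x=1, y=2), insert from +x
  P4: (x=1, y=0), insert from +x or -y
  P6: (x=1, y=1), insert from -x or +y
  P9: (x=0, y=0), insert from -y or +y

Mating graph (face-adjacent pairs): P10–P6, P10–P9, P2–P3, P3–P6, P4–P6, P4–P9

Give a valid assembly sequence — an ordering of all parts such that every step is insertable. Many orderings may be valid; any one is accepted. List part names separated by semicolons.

1. P4@(1, 0) [+x clear] — {P4}
2. P6@(1, 1) [-x clear] — {P4, P6}
3. P10@(0, 1) [-x clear] — {P10, P4, P6}
4. P3@(1, 2) [+x clear] — {P10, P3, P4, P6}
5. P2@(1, 3) [+x clear] — {P10, P2, P3, P4, P6}
6. P9@(0, 0) [-y clear] — {P10, P2, P3, P4, P6, P9}

P4; P6; P10; P3; P2; P9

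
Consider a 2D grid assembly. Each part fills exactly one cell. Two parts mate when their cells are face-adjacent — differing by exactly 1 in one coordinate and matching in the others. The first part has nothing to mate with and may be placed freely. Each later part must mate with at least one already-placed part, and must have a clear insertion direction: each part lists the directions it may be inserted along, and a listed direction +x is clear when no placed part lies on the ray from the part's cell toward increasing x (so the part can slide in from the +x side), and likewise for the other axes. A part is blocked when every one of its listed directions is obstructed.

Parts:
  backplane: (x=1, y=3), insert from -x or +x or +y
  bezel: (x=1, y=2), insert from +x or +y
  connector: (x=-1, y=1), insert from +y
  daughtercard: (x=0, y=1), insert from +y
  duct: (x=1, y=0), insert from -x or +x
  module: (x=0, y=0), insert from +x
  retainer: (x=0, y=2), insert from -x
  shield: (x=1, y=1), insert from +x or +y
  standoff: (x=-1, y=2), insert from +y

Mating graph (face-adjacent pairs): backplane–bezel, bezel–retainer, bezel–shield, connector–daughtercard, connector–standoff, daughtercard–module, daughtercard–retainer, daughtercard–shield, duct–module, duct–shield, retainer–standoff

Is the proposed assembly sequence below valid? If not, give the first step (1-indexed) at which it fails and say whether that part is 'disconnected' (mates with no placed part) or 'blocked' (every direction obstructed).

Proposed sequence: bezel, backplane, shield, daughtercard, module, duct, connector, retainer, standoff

1. bezel@(1, 2) [+x clear] — {bezel}
2. backplane@(1, 3) [-x clear] — {backplane, bezel}
3. shield@(1, 1) [+x clear] — {backplane, bezel, shield}
4. daughtercard@(0, 1) [+y clear] — {backplane, bezel, daughtercard, shield}
5. module@(0, 0) [+x clear] — {backplane, bezel, daughtercard, module, shield}
6. duct@(1, 0) [+x clear] — {backplane, bezel, daughtercard, duct, module, shield}
7. connector@(-1, 1) [+y clear] — {backplane, bezel, connector, daughtercard, duct, module, shield}
8. retainer@(0, 2) [-x clear] — {backplane, bezel, connector, daughtercard, duct, module, retainer, shield}
9. standoff@(-1, 2) [+y clear] — {backplane, bezel, connector, daughtercard, duct, module, retainer, shield, standoff}

Valid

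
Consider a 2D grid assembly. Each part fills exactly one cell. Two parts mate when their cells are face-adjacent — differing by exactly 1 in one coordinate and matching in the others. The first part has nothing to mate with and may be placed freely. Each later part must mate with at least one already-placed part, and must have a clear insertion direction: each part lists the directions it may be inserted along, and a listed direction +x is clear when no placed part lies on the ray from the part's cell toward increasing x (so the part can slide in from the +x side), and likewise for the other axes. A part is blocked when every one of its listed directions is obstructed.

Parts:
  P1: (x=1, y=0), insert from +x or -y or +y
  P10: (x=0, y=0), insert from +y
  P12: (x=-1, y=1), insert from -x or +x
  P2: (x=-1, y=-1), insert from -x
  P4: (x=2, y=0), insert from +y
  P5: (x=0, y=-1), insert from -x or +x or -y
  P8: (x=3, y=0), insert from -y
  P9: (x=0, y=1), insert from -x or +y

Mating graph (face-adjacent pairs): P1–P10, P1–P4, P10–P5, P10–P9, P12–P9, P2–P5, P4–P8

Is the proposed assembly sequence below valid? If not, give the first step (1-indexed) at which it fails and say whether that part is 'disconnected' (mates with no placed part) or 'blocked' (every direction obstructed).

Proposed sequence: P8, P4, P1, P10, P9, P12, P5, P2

Valid

1. P8@(3, 0) [-y clear] — {P8}
2. P4@(2, 0) [+y clear] — {P4, P8}
3. P1@(1, 0) [-y clear] — {P1, P4, P8}
4. P10@(0, 0) [+y clear] — {P1, P10, P4, P8}
5. P9@(0, 1) [-x clear] — {P1, P10, P4, P8, P9}
6. P12@(-1, 1) [-x clear] — {P1, P10, P12, P4, P8, P9}
7. P5@(0, -1) [-x clear] — {P1, P10, P12, P4, P5, P8, P9}
8. P2@(-1, -1) [-x clear] — {P1, P10, P12, P2, P4, P5, P8, P9}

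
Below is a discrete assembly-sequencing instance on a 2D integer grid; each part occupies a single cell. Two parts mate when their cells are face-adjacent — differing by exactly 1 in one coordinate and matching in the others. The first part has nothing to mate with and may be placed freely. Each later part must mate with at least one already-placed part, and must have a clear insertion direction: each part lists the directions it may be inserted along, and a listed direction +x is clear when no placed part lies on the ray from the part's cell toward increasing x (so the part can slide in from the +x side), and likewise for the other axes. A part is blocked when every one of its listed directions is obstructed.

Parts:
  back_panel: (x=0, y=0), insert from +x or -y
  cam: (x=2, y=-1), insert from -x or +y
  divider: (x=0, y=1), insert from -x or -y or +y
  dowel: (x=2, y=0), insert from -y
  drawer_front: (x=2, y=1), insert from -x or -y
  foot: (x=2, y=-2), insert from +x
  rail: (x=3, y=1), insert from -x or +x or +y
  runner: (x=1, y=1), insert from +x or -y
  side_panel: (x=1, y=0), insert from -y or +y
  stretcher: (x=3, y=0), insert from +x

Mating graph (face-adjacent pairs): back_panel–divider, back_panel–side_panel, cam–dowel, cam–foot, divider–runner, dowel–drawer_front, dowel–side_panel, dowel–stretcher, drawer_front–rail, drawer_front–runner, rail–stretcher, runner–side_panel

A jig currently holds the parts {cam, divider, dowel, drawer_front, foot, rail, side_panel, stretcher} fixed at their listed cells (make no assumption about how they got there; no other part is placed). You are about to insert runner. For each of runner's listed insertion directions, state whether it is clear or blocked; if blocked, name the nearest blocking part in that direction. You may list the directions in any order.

+x: blocked by drawer_front; -y: blocked by side_panel

+x: nearest on ray is drawer_front@(2, 1) ⇒ blocked
-y: nearest on ray is side_panel@(1, 0) ⇒ blocked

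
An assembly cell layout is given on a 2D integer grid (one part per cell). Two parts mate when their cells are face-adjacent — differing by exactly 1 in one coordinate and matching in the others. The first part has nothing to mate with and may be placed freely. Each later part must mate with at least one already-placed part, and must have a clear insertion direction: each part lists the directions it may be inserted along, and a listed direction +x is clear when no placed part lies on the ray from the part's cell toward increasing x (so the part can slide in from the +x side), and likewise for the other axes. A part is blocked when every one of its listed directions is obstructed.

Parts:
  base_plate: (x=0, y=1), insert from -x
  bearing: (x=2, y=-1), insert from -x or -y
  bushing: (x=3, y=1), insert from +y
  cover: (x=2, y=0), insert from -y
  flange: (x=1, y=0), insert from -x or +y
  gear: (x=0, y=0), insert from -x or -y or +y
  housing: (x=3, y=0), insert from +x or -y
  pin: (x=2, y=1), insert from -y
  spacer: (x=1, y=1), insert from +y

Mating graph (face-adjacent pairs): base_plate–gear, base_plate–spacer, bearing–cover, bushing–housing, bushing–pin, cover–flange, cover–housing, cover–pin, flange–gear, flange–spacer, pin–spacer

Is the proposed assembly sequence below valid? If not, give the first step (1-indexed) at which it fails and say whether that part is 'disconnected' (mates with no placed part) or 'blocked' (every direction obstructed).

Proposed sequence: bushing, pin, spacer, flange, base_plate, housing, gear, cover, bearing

Valid

1. bushing@(3, 1) [+y clear] — {bushing}
2. pin@(2, 1) [-y clear] — {bushing, pin}
3. spacer@(1, 1) [+y clear] — {bushing, pin, spacer}
4. flange@(1, 0) [-x clear] — {bushing, flange, pin, spacer}
5. base_plate@(0, 1) [-x clear] — {base_plate, bushing, flange, pin, spacer}
6. housing@(3, 0) [+x clear] — {base_plate, bushing, flange, housing, pin, spacer}
7. gear@(0, 0) [-x clear] — {base_plate, bushing, flange, gear, housing, pin, spacer}
8. cover@(2, 0) [-y clear] — {base_plate, bushing, cover, flange, gear, housing, pin, spacer}
9. bearing@(2, -1) [-x clear] — {base_plate, bearing, bushing, cover, flange, gear, housing, pin, spacer}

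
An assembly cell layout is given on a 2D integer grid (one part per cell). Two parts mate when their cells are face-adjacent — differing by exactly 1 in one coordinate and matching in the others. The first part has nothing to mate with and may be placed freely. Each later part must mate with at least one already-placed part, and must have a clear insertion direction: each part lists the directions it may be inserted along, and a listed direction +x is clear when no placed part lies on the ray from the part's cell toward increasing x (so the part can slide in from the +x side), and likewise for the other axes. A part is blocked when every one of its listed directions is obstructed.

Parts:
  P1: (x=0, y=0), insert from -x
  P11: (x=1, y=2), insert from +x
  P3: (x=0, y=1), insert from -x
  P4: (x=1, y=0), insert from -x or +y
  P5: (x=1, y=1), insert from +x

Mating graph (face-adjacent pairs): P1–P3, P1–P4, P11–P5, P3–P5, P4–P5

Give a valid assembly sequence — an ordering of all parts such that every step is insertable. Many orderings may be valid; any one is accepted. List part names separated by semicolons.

P3; P5; P11; P4; P1

1. P3@(0, 1) [-x clear] — {P3}
2. P5@(1, 1) [+x clear] — {P3, P5}
3. P11@(1, 2) [+x clear] — {P11, P3, P5}
4. P4@(1, 0) [-x clear] — {P11, P3, P4, P5}
5. P1@(0, 0) [-x clear] — {P1, P11, P3, P4, P5}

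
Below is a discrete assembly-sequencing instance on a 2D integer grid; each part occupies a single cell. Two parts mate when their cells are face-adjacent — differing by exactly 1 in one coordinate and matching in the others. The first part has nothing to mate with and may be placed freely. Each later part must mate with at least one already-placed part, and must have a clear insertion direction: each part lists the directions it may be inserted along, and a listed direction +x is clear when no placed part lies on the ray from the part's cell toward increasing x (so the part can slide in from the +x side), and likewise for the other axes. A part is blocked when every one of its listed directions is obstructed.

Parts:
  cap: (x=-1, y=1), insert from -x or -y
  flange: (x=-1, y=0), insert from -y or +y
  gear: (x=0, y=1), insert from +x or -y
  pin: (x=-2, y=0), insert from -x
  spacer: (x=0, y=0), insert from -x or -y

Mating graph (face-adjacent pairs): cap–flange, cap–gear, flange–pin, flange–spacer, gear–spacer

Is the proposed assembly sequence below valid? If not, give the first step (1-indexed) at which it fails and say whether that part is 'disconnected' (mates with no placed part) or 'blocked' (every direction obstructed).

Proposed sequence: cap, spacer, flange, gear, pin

1. cap@(-1, 1) [-x clear] — {cap}
2. spacer@(0, 0) — no placed neighbour ⇒ disconnected

Invalid at step 2 (disconnected)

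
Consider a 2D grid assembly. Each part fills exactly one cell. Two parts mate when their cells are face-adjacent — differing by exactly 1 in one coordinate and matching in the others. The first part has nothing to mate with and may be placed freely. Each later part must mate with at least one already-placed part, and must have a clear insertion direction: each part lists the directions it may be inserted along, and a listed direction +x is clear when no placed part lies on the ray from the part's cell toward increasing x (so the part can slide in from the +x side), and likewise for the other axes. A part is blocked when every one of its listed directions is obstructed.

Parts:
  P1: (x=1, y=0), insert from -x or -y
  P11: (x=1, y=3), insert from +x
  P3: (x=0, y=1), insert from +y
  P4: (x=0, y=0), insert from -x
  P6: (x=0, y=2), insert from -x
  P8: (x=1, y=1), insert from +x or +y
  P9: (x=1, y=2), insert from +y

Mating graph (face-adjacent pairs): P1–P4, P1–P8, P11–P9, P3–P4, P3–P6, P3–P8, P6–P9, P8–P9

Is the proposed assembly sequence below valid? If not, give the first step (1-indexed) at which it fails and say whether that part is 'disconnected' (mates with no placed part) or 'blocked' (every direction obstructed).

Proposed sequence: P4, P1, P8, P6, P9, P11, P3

Invalid at step 4 (disconnected)

1. P4@(0, 0) [-x clear] — {P4}
2. P1@(1, 0) [-y clear] — {P1, P4}
3. P8@(1, 1) [+x clear] — {P1, P4, P8}
4. P6@(0, 2) — no placed neighbour ⇒ disconnected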